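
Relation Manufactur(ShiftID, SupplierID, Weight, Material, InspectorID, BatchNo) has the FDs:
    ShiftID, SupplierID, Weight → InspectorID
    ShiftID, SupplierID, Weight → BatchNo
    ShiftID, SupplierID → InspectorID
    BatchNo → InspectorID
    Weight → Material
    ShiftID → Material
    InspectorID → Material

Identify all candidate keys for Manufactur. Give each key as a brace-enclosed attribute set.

{ShiftID, SupplierID, Weight}

Attributes never on any right-hand side: {ShiftID, SupplierID, Weight} — every candidate key must contain all of them.
{ShiftID, SupplierID, Weight}⁺ = {BatchNo, InspectorID, Material, ShiftID, SupplierID, Weight}, which is every attribute, so {ShiftID, SupplierID, Weight} is a candidate key.
No other minimal set has full closure, so this is the only candidate key.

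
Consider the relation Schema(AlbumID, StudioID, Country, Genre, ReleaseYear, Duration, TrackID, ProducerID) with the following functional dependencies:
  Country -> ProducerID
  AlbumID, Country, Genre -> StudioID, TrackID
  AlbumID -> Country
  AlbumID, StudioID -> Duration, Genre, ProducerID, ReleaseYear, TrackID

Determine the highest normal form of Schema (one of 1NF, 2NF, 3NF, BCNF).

Candidate keys: {AlbumID, Genre}, {AlbumID, StudioID}. Prime attributes: {AlbumID, Genre, StudioID}.
Country -> ProducerID: {Country}⁺ = {Country, ProducerID}, which is not all of the attributes, so the left side is not a superkey — BCNF is violated.
Country -> ProducerID determines the non-prime attribute {ProducerID} from a non-superkey — 3NF is violated.
{AlbumID} is a proper subset of the key {AlbumID, Genre}, and {AlbumID}⁺ contains the non-prime attributes {Country, ProducerID} — a partial dependency, so 2NF is violated.

1NF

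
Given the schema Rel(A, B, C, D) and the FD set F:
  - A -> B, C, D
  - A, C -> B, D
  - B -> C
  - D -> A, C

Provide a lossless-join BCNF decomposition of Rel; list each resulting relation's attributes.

{A, B, D}; {B, C}

Candidate keys of the original relation: {A}, {D}.
Within {A, B, C, D}: {B}⁺ ∩ {A, B, C, D} = {B, C}, not the whole set, so B -> C violates BCNF; decompose into {B, C} and {A, B, D}.
{B, C} has no BCNF violation.
{A, B, D} has no BCNF violation.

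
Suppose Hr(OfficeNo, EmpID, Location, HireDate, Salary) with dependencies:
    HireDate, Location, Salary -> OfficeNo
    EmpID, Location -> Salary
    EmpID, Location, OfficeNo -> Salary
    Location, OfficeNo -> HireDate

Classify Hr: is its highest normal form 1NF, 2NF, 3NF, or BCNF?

Candidate keys: {EmpID, HireDate, Location}, {EmpID, Location, OfficeNo}. Prime attributes: {EmpID, HireDate, Location, OfficeNo}.
HireDate, Location, Salary -> OfficeNo: {HireDate, Location, Salary}⁺ = {HireDate, Location, OfficeNo, Salary}, which is not all of the attributes, so the left side is not a superkey — BCNF is violated.
EmpID, Location -> Salary has non-prime {Salary} on the right and a non-superkey on the left, so 3NF fails.
{EmpID, Location} is a proper subset of the key {EmpID, HireDate, Location}, and {EmpID, Location}⁺ contains the non-prime attribute {Salary} — a partial dependency, so 2NF is violated.

1NF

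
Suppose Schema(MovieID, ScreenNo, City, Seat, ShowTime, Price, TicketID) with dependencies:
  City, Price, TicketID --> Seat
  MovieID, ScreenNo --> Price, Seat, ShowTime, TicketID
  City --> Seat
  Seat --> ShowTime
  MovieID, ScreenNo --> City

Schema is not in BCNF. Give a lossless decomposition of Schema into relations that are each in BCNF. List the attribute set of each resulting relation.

Candidate key of the original relation: {MovieID, ScreenNo}.
{City, MovieID, Price, ScreenNo, Seat, ShowTime, TicketID}: {City, Price, TicketID} determines {City, Price, Seat, ShowTime, TicketID} here but is not a superkey — split on City, Price, TicketID --> Seat, ShowTime, giving {City, Price, Seat, ShowTime, TicketID} and {City, MovieID, Price, ScreenNo, TicketID}.
{City, Price, Seat, ShowTime, TicketID}: {City} determines {City, Seat, ShowTime} here but is not a superkey — split on City --> Seat, ShowTime, giving {City, Seat, ShowTime} and {City, Price, TicketID}.
{City, Seat, ShowTime}: {Seat} determines {Seat, ShowTime} here but is not a superkey — split on Seat --> ShowTime, giving {Seat, ShowTime} and {City, Seat}.
{Seat, ShowTime} is in BCNF.
{City, Seat} is in BCNF.
{City, Price, TicketID} is in BCNF.
{City, MovieID, Price, ScreenNo, TicketID} is in BCNF.

{City, MovieID, Price, ScreenNo, TicketID}; {City, Seat}; {Seat, ShowTime}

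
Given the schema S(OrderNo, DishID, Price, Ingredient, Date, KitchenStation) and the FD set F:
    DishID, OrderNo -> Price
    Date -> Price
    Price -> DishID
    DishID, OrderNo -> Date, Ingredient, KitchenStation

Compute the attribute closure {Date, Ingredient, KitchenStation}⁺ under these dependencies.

Start with {Date, Ingredient, KitchenStation}.
Date -> Price applies; add {Price} → now {Date, Ingredient, KitchenStation, Price}.
Price -> DishID applies; add {DishID} → now {Date, DishID, Ingredient, KitchenStation, Price}.
No further FD applies.

{Date, DishID, Ingredient, KitchenStation, Price}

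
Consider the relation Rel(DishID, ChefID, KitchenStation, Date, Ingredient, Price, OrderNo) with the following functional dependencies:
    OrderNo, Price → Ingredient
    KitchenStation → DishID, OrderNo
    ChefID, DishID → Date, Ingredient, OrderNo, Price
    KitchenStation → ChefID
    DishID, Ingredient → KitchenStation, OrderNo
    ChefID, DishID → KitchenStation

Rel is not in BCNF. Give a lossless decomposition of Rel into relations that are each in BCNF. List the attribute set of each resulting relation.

Candidate keys of the original relation: {ChefID, DishID}, {DishID, Ingredient}, {DishID, OrderNo, Price}, {KitchenStation}.
Within {ChefID, Date, DishID, Ingredient, KitchenStation, OrderNo, Price}: {OrderNo, Price}⁺ ∩ {ChefID, Date, DishID, Ingredient, KitchenStation, OrderNo, Price} = {Ingredient, OrderNo, Price}, not the whole set, so OrderNo, Price → Ingredient violates BCNF; decompose into {Ingredient, OrderNo, Price} and {ChefID, Date, DishID, KitchenStation, OrderNo, Price}.
{Ingredient, OrderNo, Price}: every determinant is a superkey — BCNF.
{ChefID, Date, DishID, KitchenStation, OrderNo, Price}: every determinant is a superkey — BCNF.

{ChefID, Date, DishID, KitchenStation, OrderNo, Price}; {Ingredient, OrderNo, Price}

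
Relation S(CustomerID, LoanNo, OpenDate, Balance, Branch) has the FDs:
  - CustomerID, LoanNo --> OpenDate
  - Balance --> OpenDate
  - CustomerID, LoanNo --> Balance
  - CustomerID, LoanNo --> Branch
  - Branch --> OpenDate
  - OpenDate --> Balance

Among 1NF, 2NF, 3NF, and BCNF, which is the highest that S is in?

Candidate key: {CustomerID, LoanNo}. Prime attributes: {CustomerID, LoanNo}.
For Balance --> OpenDate we have {Balance}⁺ = {Balance, OpenDate}; {Balance} is not a superkey, so BCNF fails.
Balance --> OpenDate determines the non-prime attribute {OpenDate} from a non-superkey — 3NF is violated.
Checking every proper subset of each key, none determines a non-prime attribute — 2NF is satisfied.

2NF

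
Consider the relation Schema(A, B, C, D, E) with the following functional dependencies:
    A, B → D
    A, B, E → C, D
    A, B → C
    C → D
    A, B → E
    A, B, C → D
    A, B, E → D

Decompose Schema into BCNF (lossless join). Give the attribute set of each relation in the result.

{A, B, C, E}; {C, D}

Candidate key of the original relation: {A, B}.
In {A, B, C, D, E}, {C} is not a superkey ({C}⁺ restricted to this set is {C, D}), so split on C → D into {C, D} and {A, B, C, E}.
{C, D} is in BCNF.
{A, B, C, E} is in BCNF.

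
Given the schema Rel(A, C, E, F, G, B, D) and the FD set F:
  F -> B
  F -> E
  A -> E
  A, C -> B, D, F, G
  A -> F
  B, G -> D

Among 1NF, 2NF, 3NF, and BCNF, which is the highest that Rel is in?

1NF

Candidate key: {A, C}. Prime attributes: {A, C}.
F -> B breaks BCNF: {F}⁺ = {B, E, F}, so {F} is not a superkey.
Because {B} is non-prime and the left side of F -> B is not a superkey, the relation is not in 3NF.
{A} is a proper subset of the key {A, C}, and {A}⁺ contains the non-prime attributes {B, E, F} — a partial dependency, so 2NF is violated.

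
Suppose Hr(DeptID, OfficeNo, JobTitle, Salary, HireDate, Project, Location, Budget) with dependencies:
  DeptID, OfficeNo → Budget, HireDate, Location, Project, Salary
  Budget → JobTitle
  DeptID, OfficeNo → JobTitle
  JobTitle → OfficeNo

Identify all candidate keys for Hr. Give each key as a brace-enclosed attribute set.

{DeptID} never appears on the right of any FD, so every key must include it.
{Budget, DeptID}⁺ = {Budget, DeptID, HireDate, JobTitle, Location, OfficeNo, Project, Salary} — all of the relation — so {Budget, DeptID} is a candidate key.
{DeptID, JobTitle}⁺ = {Budget, DeptID, HireDate, JobTitle, Location, OfficeNo, Project, Salary} — all of the relation — so {DeptID, JobTitle} is a candidate key.
{DeptID, OfficeNo}⁺ = {Budget, DeptID, HireDate, JobTitle, Location, OfficeNo, Project, Salary} — all of the relation — so {DeptID, OfficeNo} is a candidate key.
No proper subset of any of these is a key, and no other minimal superkey exists.

{Budget, DeptID}, {DeptID, JobTitle}, {DeptID, OfficeNo}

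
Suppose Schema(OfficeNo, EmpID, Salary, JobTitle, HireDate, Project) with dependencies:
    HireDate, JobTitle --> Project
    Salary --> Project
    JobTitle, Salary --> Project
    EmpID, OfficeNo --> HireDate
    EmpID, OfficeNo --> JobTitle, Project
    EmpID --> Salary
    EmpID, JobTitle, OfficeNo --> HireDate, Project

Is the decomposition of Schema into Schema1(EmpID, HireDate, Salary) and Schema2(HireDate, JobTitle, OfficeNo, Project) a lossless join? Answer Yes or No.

No

The shared attributes are {HireDate} and {HireDate}⁺ = {HireDate}.
Schema1 ⊄ {HireDate} and Schema2 ⊄ {HireDate}, so the split is lossy.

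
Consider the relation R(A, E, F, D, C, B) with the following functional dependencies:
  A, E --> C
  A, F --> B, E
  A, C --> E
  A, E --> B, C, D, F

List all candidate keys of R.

{A} never appears on the right of any FD, so every key must include it.
{A, C}⁺ = {A, B, C, D, E, F} — all of the relation — so {A, C} is a candidate key.
{A, E}⁺ = {A, B, C, D, E, F} — all of the relation — so {A, E} is a candidate key.
{A, F}⁺ = {A, B, C, D, E, F} — all of the relation — so {A, F} is a candidate key.
These are minimal and exhaustive — every other superkey contains one of them.

{A, C}, {A, E}, {A, F}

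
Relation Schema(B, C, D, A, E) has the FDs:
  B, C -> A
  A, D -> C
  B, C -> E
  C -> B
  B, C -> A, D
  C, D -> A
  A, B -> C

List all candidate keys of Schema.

Closure of {C} is {A, B, C, D, E}, the whole schema; {C} is a candidate key.
Closure of {A, B} is {A, B, C, D, E}, the whole schema; {A, B} is a candidate key.
Closure of {A, D} is {A, B, C, D, E}, the whole schema; {A, D} is a candidate key.
No proper subset of any of these is a key, and no other minimal superkey exists.

{A, B}, {A, D}, {C}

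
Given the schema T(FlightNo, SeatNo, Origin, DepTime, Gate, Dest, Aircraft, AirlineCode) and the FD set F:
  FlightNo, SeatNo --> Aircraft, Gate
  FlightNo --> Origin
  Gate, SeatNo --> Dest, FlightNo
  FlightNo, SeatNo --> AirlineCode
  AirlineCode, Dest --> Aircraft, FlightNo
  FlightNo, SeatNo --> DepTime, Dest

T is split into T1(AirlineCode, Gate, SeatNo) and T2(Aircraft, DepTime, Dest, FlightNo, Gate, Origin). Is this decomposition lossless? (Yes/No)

No

T1 ∩ T2 = {Gate}; its closure under F is {Gate}.
The closure covers neither T1 nor T2 entirely; the join is not lossless.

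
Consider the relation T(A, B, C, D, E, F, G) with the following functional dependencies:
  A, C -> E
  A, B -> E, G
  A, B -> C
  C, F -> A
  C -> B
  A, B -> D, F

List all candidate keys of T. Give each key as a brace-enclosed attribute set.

{A, B}⁺ = {A, B, C, D, E, F, G} — all of the relation — so {A, B} is a candidate key.
{A, C}⁺ = {A, B, C, D, E, F, G} — all of the relation — so {A, C} is a candidate key.
{C, F}⁺ = {A, B, C, D, E, F, G} — all of the relation — so {C, F} is a candidate key.
Any other superkey properly contains one of these, so there are no further candidate keys.

{A, B}, {A, C}, {C, F}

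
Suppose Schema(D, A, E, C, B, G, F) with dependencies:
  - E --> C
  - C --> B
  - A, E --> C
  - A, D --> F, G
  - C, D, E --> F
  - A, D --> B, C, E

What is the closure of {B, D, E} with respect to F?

Start with {B, D, E}.
E --> C applies; add {C} → now {B, C, D, E}.
C, D, E --> F applies; add {F} → now {B, C, D, E, F}.
No further FD applies.

{B, C, D, E, F}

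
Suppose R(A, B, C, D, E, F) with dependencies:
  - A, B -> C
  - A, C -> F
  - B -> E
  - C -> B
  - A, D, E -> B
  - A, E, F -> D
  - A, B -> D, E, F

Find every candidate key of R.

{A} never appears on the right of any FD, so every key must include it.
{A, B}⁺ = {A, B, C, D, E, F} — all of the relation — so {A, B} is a candidate key.
{A, C}⁺ = {A, B, C, D, E, F} — all of the relation — so {A, C} is a candidate key.
{A, D, E}⁺ = {A, B, C, D, E, F} — all of the relation — so {A, D, E} is a candidate key.
{A, E, F}⁺ = {A, B, C, D, E, F} — all of the relation — so {A, E, F} is a candidate key.
No proper subset of any of these is a key, and no other minimal superkey exists.

{A, B}, {A, C}, {A, D, E}, {A, E, F}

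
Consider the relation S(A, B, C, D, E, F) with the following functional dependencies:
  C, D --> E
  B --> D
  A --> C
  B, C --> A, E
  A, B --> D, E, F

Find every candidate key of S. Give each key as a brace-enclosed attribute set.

Attributes never on any right-hand side: {B} — every candidate key must contain it.
{A, B}⁺ = {A, B, C, D, E, F}, which is every attribute, so {A, B} is a candidate key.
{B, C}⁺ = {A, B, C, D, E, F}, which is every attribute, so {B, C} is a candidate key.
These are minimal and exhaustive — every other superkey contains one of them.

{A, B}, {B, C}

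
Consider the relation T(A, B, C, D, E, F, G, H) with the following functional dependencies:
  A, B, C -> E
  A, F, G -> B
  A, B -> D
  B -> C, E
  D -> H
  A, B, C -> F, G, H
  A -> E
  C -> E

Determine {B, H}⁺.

{B, C, E, H}

Start with {B, H}.
B -> C, E applies; add {C, E} → now {B, C, E, H}.
No further FD applies.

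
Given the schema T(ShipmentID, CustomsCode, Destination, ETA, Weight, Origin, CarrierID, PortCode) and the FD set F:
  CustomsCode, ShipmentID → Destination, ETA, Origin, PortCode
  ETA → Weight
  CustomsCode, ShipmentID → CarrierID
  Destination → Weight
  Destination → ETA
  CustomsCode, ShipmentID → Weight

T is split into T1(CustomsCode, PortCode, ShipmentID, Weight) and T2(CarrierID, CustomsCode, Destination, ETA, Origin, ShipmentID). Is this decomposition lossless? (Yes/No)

Yes

The shared attributes are {CustomsCode, ShipmentID} and {CustomsCode, ShipmentID}⁺ = {CarrierID, CustomsCode, Destination, ETA, Origin, PortCode, ShipmentID, Weight}.
This includes all of T1, so the common attributes are a superkey of T1 — the join is lossless.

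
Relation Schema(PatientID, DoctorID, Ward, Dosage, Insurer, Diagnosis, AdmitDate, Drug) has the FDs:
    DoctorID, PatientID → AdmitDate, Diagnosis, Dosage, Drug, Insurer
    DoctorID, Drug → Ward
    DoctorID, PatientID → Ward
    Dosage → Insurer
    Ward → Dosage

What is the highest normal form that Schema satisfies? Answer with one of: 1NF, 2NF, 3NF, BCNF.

2NF

Candidate key: {DoctorID, PatientID}. Prime attributes: {DoctorID, PatientID}.
For DoctorID, Drug → Ward we have {DoctorID, Drug}⁺ = {DoctorID, Dosage, Drug, Insurer, Ward}; {DoctorID, Drug} is not a superkey, so BCNF fails.
DoctorID, Drug → Ward determines the non-prime attribute {Ward} from a non-superkey — 3NF is violated.
No proper subset of a key has a non-prime attribute in its closure, so there is no partial dependency; 2NF holds.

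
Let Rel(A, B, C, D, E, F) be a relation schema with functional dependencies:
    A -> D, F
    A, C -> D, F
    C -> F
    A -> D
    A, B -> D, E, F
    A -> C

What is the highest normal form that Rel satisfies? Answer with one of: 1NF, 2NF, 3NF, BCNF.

Candidate key: {A, B}. Prime attributes: {A, B}.
For A -> D, F we have {A}⁺ = {A, C, D, F}; {A} is not a superkey, so BCNF fails.
A -> D, F determines the non-prime attributes {D, F} from a non-superkey — 3NF is violated.
Since {A} ⊂ {A, B} and {A}⁺ ⊇ {C, D, F} with {C, D, F} non-prime, there is a partial dependency; 2NF fails.

1NF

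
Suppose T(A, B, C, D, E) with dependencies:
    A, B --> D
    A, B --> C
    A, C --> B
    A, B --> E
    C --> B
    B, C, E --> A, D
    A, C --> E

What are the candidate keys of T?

{A, B}, {A, C}, {C, E}

{A, B}⁺ = {A, B, C, D, E}, which is every attribute, so {A, B} is a candidate key.
{A, C}⁺ = {A, B, C, D, E}, which is every attribute, so {A, C} is a candidate key.
{C, E}⁺ = {A, B, C, D, E}, which is every attribute, so {C, E} is a candidate key.
Any other superkey properly contains one of these, so there are no further candidate keys.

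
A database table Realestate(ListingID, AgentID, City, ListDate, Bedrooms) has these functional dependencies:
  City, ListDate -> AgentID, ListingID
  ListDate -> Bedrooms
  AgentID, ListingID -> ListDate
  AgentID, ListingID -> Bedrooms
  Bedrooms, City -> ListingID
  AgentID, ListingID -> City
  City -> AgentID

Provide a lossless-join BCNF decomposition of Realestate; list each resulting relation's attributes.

Candidate keys of the original relation: {AgentID, ListingID}, {Bedrooms, City}, {City, ListDate}, {City, ListingID}.
Within {AgentID, Bedrooms, City, ListDate, ListingID}: {ListDate}⁺ ∩ {AgentID, Bedrooms, City, ListDate, ListingID} = {Bedrooms, ListDate}, not the whole set, so ListDate -> Bedrooms violates BCNF; decompose into {Bedrooms, ListDate} and {AgentID, City, ListDate, ListingID}.
{Bedrooms, ListDate} is in BCNF.
Within {AgentID, City, ListDate, ListingID}: {City}⁺ ∩ {AgentID, City, ListDate, ListingID} = {AgentID, City}, not the whole set, so City -> AgentID violates BCNF; decompose into {AgentID, City} and {City, ListDate, ListingID}.
{AgentID, City} is in BCNF.
{City, ListDate, ListingID} is in BCNF.

{AgentID, City}; {Bedrooms, ListDate}; {City, ListDate, ListingID}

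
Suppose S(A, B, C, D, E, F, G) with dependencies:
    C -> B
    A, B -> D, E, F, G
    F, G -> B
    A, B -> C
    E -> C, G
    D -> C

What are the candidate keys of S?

{A} never appears on the right of any FD, so every key must include it.
{A, B}⁺ = {A, B, C, D, E, F, G}, which is every attribute, so {A, B} is a candidate key.
{A, C}⁺ = {A, B, C, D, E, F, G}, which is every attribute, so {A, C} is a candidate key.
{A, D}⁺ = {A, B, C, D, E, F, G}, which is every attribute, so {A, D} is a candidate key.
{A, E}⁺ = {A, B, C, D, E, F, G}, which is every attribute, so {A, E} is a candidate key.
{A, F, G}⁺ = {A, B, C, D, E, F, G}, which is every attribute, so {A, F, G} is a candidate key.
These are minimal and exhaustive — every other superkey contains one of them.

{A, B}, {A, C}, {A, D}, {A, E}, {A, F, G}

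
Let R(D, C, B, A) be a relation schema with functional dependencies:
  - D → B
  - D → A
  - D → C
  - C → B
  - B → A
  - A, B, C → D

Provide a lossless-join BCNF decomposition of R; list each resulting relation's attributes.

Candidate keys of the original relation: {C}, {D}.
Within {A, B, C, D}: {B}⁺ ∩ {A, B, C, D} = {A, B}, not the whole set, so B → A violates BCNF; decompose into {A, B} and {B, C, D}.
{A, B} has no BCNF violation.
{B, C, D} has no BCNF violation.

{A, B}; {B, C, D}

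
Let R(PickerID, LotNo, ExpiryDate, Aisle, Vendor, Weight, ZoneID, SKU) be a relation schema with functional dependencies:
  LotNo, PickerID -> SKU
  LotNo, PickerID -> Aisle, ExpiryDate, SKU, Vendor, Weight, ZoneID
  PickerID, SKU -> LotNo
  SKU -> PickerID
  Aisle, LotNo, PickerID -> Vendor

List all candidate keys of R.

{LotNo, PickerID}, {SKU}

{SKU}⁺ = {Aisle, ExpiryDate, LotNo, PickerID, SKU, Vendor, Weight, ZoneID} — all of the relation — so {SKU} is a candidate key.
{LotNo, PickerID}⁺ = {Aisle, ExpiryDate, LotNo, PickerID, SKU, Vendor, Weight, ZoneID} — all of the relation — so {LotNo, PickerID} is a candidate key.
No proper subset of any of these is a key, and no other minimal superkey exists.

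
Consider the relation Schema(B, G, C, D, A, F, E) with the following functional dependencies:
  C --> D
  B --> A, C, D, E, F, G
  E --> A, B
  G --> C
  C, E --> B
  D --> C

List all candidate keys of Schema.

{B}, {E}

{B}⁺ = {A, B, C, D, E, F, G}, which is every attribute, so {B} is a candidate key.
{E}⁺ = {A, B, C, D, E, F, G}, which is every attribute, so {E} is a candidate key.
These are minimal and exhaustive — every other superkey contains one of them.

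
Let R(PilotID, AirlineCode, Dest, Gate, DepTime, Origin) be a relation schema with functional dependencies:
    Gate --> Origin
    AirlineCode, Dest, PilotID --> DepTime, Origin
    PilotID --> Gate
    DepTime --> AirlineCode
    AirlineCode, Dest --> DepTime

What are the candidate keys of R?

Attributes never on any right-hand side: {Dest, PilotID} — every candidate key must contain all of them.
{AirlineCode, Dest, PilotID} is a candidate key since {AirlineCode, Dest, PilotID}⁺ = {AirlineCode, DepTime, Dest, Gate, Origin, PilotID} covers every attribute.
{DepTime, Dest, PilotID} is a candidate key since {DepTime, Dest, PilotID}⁺ = {AirlineCode, DepTime, Dest, Gate, Origin, PilotID} covers every attribute.
These are minimal and exhaustive — every other superkey contains one of them.

{AirlineCode, Dest, PilotID}, {DepTime, Dest, PilotID}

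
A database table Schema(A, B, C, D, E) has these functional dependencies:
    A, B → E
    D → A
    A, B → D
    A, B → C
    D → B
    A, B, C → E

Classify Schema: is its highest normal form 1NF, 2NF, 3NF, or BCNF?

Candidate keys: {A, B}, {D}. Prime attributes: {A, B, D}.
Each dependency's left side is a superkey — BCNF holds.

BCNF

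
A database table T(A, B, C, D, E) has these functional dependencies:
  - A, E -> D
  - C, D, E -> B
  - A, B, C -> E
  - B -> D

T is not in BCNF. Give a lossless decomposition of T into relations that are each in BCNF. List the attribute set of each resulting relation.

{A, B, C, E}; {A, D, E}

Candidate keys of the original relation: {A, B, C}, {A, C, E}.
In {A, B, C, D, E}, {A, E} is not a superkey ({A, E}⁺ restricted to this set is {A, D, E}), so split on A, E -> D into {A, D, E} and {A, B, C, E}.
{A, D, E}: every determinant is a superkey — BCNF.
{A, B, C, E}: every determinant is a superkey — BCNF.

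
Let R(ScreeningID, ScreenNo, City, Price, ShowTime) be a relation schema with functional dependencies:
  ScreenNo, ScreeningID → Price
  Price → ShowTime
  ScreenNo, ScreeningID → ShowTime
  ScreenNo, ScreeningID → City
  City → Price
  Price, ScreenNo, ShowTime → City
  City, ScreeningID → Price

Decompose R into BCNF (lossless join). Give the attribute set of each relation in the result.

Candidate key of the original relation: {ScreenNo, ScreeningID}.
{City, Price, ScreenNo, ScreeningID, ShowTime}: {Price} determines {Price, ShowTime} here but is not a superkey — split on Price → ShowTime, giving {Price, ShowTime} and {City, Price, ScreenNo, ScreeningID}.
{Price, ShowTime} is in BCNF.
{City, Price, ScreenNo, ScreeningID}: {City} determines {City, Price} here but is not a superkey — split on City → Price, giving {City, Price} and {City, ScreenNo, ScreeningID}.
{City, Price} is in BCNF.
{City, ScreenNo, ScreeningID} is in BCNF.

{City, Price}; {City, ScreenNo, ScreeningID}; {Price, ShowTime}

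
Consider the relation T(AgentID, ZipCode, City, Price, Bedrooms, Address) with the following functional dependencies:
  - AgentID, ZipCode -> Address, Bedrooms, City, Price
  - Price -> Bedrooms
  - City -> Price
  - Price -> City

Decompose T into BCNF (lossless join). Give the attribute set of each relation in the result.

{Address, AgentID, Price, ZipCode}; {Bedrooms, City, Price}

Candidate key of the original relation: {AgentID, ZipCode}.
Within {Address, AgentID, Bedrooms, City, Price, ZipCode}: {Price}⁺ ∩ {Address, AgentID, Bedrooms, City, Price, ZipCode} = {Bedrooms, City, Price}, not the whole set, so Price -> Bedrooms, City violates BCNF; decompose into {Bedrooms, City, Price} and {Address, AgentID, Price, ZipCode}.
{Bedrooms, City, Price} is in BCNF.
{Address, AgentID, Price, ZipCode} is in BCNF.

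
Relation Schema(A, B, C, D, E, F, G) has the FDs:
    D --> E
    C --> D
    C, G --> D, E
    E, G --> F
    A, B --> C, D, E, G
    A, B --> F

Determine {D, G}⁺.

{D, E, F, G}

Start with {D, G}.
D --> E applies; add {E} → now {D, E, G}.
E, G --> F applies; add {F} → now {D, E, F, G}.
No further FD applies.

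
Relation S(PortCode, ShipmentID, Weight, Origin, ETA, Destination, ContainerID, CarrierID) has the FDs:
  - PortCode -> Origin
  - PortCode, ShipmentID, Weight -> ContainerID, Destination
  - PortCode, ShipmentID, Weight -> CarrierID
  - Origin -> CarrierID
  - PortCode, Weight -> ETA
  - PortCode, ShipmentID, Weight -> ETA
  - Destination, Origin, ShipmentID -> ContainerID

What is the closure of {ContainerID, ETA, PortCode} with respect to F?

{CarrierID, ContainerID, ETA, Origin, PortCode}

Start with {ContainerID, ETA, PortCode}.
PortCode -> Origin applies; add {Origin} → now {ContainerID, ETA, Origin, PortCode}.
Origin -> CarrierID applies; add {CarrierID} → now {CarrierID, ContainerID, ETA, Origin, PortCode}.
No further FD applies.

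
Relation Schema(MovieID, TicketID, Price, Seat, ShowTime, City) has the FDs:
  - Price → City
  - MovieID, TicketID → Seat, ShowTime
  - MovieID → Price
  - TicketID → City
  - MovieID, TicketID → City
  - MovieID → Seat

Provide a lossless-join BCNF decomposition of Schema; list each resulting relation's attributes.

Candidate key of the original relation: {MovieID, TicketID}.
In {City, MovieID, Price, Seat, ShowTime, TicketID}, {Price} is not a superkey ({Price}⁺ restricted to this set is {City, Price}), so split on Price → City into {City, Price} and {MovieID, Price, Seat, ShowTime, TicketID}.
{City, Price} is in BCNF.
In {MovieID, Price, Seat, ShowTime, TicketID}, {MovieID} is not a superkey ({MovieID}⁺ restricted to this set is {MovieID, Price, Seat}), so split on MovieID → Price, Seat into {MovieID, Price, Seat} and {MovieID, ShowTime, TicketID}.
{MovieID, Price, Seat} is in BCNF.
{MovieID, ShowTime, TicketID} is in BCNF.

{City, Price}; {MovieID, Price, Seat}; {MovieID, ShowTime, TicketID}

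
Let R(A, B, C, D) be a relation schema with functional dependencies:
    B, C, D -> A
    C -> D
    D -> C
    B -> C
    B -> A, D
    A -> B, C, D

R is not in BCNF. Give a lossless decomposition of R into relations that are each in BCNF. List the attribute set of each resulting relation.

{A, B, C}; {C, D}

Candidate keys of the original relation: {A}, {B}.
Within {A, B, C, D}: {C}⁺ ∩ {A, B, C, D} = {C, D}, not the whole set, so C -> D violates BCNF; decompose into {C, D} and {A, B, C}.
{C, D}: every determinant is a superkey — BCNF.
{A, B, C}: every determinant is a superkey — BCNF.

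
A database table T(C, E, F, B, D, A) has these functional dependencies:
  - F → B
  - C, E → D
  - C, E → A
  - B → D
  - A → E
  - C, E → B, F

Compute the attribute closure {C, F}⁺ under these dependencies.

Start with {C, F}.
F → B applies; add {B} → now {B, C, F}.
B → D applies; add {D} → now {B, C, D, F}.
No further FD applies.

{B, C, D, F}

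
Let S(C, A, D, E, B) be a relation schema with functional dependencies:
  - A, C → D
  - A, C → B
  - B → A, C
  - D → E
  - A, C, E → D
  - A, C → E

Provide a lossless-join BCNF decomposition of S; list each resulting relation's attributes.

{A, B, C, D}; {D, E}

Candidate keys of the original relation: {A, C}, {B}.
In {A, B, C, D, E}, {D} is not a superkey ({D}⁺ restricted to this set is {D, E}), so split on D → E into {D, E} and {A, B, C, D}.
{D, E} has no BCNF violation.
{A, B, C, D} has no BCNF violation.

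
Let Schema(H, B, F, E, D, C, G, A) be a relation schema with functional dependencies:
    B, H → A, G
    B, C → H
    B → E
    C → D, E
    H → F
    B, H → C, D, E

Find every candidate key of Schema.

{B, C}, {B, H}

Attributes never on any right-hand side: {B} — every candidate key must contain it.
Closure of {B, C} is {A, B, C, D, E, F, G, H}, the whole schema; {B, C} is a candidate key.
Closure of {B, H} is {A, B, C, D, E, F, G, H}, the whole schema; {B, H} is a candidate key.
Any other superkey properly contains one of these, so there are no further candidate keys.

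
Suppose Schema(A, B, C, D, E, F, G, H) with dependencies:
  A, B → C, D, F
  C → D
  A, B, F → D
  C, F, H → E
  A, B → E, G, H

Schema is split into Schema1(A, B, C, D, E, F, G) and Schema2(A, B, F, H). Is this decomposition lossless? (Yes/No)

The shared attributes are {A, B, F} and {A, B, F}⁺ = {A, B, C, D, E, F, G, H}.
This includes all of Schema1, so the common attributes are a superkey of Schema1 — the join is lossless.

Yes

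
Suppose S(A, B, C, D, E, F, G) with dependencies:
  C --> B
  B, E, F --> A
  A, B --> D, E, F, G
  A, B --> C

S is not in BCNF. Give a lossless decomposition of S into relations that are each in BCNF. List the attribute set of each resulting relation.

{A, C, D, E, F, G}; {B, C}

Candidate keys of the original relation: {A, B}, {A, C}, {B, E, F}, {C, E, F}.
Within {A, B, C, D, E, F, G}: {C}⁺ ∩ {A, B, C, D, E, F, G} = {B, C}, not the whole set, so C --> B violates BCNF; decompose into {B, C} and {A, C, D, E, F, G}.
{B, C} has no BCNF violation.
{A, C, D, E, F, G} has no BCNF violation.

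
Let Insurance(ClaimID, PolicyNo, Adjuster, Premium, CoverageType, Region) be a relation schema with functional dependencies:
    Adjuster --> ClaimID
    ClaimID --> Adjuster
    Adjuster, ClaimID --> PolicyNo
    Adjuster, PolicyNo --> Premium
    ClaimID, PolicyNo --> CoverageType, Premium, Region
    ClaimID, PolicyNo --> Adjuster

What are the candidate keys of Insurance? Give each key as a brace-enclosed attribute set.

{Adjuster}, {ClaimID}

{Adjuster}⁺ = {Adjuster, ClaimID, CoverageType, PolicyNo, Premium, Region} — all of the relation — so {Adjuster} is a candidate key.
{ClaimID}⁺ = {Adjuster, ClaimID, CoverageType, PolicyNo, Premium, Region} — all of the relation — so {ClaimID} is a candidate key.
Any other superkey properly contains one of these, so there are no further candidate keys.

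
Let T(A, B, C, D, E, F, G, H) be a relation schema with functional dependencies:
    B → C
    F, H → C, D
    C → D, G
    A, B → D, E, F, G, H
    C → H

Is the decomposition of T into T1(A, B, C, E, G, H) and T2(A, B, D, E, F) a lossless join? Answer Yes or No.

Yes

The shared attributes are {A, B, E} and {A, B, E}⁺ = {A, B, C, D, E, F, G, H}.
This includes all of T1, so the common attributes are a superkey of T1 — the join is lossless.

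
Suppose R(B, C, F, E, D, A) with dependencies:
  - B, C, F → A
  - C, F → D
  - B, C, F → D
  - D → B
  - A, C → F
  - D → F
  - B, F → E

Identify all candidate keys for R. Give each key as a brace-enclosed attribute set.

{A, C}, {C, D}, {C, F}

No FD produces {C}, so it must be in every candidate key.
{A, C}⁺ = {A, B, C, D, E, F} — all of the relation — so {A, C} is a candidate key.
{C, D}⁺ = {A, B, C, D, E, F} — all of the relation — so {C, D} is a candidate key.
{C, F}⁺ = {A, B, C, D, E, F} — all of the relation — so {C, F} is a candidate key.
These are minimal and exhaustive — every other superkey contains one of them.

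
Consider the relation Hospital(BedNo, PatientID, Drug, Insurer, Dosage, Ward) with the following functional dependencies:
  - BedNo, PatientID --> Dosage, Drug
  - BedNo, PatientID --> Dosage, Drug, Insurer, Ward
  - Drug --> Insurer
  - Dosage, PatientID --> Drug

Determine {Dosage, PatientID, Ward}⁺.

{Dosage, Drug, Insurer, PatientID, Ward}

Start with {Dosage, PatientID, Ward}.
Dosage, PatientID --> Drug applies; add {Drug} → now {Dosage, Drug, PatientID, Ward}.
Drug --> Insurer applies; add {Insurer} → now {Dosage, Drug, Insurer, PatientID, Ward}.
No further FD applies.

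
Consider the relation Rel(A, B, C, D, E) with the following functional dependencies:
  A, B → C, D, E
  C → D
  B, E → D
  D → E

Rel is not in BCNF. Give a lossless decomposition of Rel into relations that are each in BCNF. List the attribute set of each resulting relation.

{A, B, C}; {C, D}; {D, E}

Candidate key of the original relation: {A, B}.
In {A, B, C, D, E}, {C} is not a superkey ({C}⁺ restricted to this set is {C, D, E}), so split on C → D, E into {C, D, E} and {A, B, C}.
In {C, D, E}, {D} is not a superkey ({D}⁺ restricted to this set is {D, E}), so split on D → E into {D, E} and {C, D}.
{D, E} is in BCNF.
{C, D} is in BCNF.
{A, B, C} is in BCNF.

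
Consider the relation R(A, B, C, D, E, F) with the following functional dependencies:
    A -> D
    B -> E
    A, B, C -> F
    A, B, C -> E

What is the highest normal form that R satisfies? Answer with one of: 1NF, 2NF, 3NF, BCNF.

1NF

Candidate key: {A, B, C}. Prime attributes: {A, B, C}.
A -> D: {A}⁺ = {A, D}, which is not all of the attributes, so the left side is not a superkey — BCNF is violated.
A -> D has non-prime {D} on the right and a non-superkey on the left, so 3NF fails.
Since {A} ⊂ {A, B, C} and {A}⁺ ⊇ {D} with {D} non-prime, there is a partial dependency; 2NF fails.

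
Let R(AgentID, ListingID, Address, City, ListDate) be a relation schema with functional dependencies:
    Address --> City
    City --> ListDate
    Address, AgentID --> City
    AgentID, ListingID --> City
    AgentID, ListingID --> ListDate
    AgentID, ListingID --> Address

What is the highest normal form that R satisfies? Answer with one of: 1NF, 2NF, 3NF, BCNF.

Candidate key: {AgentID, ListingID}. Prime attributes: {AgentID, ListingID}.
Address --> City: {Address}⁺ = {Address, City, ListDate}, which is not all of the attributes, so the left side is not a superkey — BCNF is violated.
Address --> City determines the non-prime attribute {City} from a non-superkey — 3NF is violated.
No proper subset of a key has a non-prime attribute in its closure, so there is no partial dependency; 2NF holds.

2NF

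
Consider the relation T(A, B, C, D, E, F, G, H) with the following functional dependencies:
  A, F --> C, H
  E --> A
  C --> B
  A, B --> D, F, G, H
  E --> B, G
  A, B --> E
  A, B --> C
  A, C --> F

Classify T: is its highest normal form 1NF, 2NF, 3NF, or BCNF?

3NF

Candidate keys: {A, B}, {A, C}, {A, F}, {E}. Prime attributes: {A, B, C, E, F}.
C --> B breaks BCNF: {C}⁺ = {B, C}, so {C} is not a superkey.
Its right-hand attributes {B} are all prime, as are those of every other non-superkey FD — the relation is in 3NF.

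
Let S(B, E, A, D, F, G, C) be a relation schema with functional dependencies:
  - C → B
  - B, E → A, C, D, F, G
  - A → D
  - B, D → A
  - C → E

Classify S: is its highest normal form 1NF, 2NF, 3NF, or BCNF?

Candidate keys: {B, E}, {C}. Prime attributes: {B, C, E}.
A → D breaks BCNF: {A}⁺ = {A, D}, so {A} is not a superkey.
A → D determines the non-prime attribute {D} from a non-superkey — 3NF is violated.
Checking every proper subset of each key, none determines a non-prime attribute — 2NF is satisfied.

2NF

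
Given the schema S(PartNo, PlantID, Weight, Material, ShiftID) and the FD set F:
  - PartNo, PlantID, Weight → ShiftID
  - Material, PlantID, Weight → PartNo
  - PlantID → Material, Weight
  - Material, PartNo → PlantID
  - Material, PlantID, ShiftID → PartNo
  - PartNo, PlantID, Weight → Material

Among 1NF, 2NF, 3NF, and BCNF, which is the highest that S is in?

BCNF

Candidate keys: {Material, PartNo}, {PlantID}. Prime attributes: {Material, PartNo, PlantID}.
Every FD has a superkey on the left, so the relation is in BCNF.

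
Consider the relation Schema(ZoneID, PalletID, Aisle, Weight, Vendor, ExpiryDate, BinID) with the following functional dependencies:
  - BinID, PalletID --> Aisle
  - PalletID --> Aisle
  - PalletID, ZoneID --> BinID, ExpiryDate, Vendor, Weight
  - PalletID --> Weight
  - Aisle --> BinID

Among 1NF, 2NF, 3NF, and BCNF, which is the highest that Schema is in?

Candidate key: {PalletID, ZoneID}. Prime attributes: {PalletID, ZoneID}.
BinID, PalletID --> Aisle: {BinID, PalletID}⁺ = {Aisle, BinID, PalletID, Weight}, which is not all of the attributes, so the left side is not a superkey — BCNF is violated.
BinID, PalletID --> Aisle determines the non-prime attribute {Aisle} from a non-superkey — 3NF is violated.
{PalletID} is a proper subset of the key {PalletID, ZoneID}, and {PalletID}⁺ contains the non-prime attributes {Aisle, BinID, Weight} — a partial dependency, so 2NF is violated.

1NF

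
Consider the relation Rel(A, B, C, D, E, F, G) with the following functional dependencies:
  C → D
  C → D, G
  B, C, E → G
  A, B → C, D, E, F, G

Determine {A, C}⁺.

Start with {A, C}.
C → D applies; add {D} → now {A, C, D}.
C → D, G applies; add {G} → now {A, C, D, G}.
No further FD applies.

{A, C, D, G}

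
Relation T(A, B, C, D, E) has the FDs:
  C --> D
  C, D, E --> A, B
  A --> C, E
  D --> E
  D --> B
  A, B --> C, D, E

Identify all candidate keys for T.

{A}⁺ = {A, B, C, D, E}, which is every attribute, so {A} is a candidate key.
{C}⁺ = {A, B, C, D, E}, which is every attribute, so {C} is a candidate key.
These are minimal and exhaustive — every other superkey contains one of them.

{A}, {C}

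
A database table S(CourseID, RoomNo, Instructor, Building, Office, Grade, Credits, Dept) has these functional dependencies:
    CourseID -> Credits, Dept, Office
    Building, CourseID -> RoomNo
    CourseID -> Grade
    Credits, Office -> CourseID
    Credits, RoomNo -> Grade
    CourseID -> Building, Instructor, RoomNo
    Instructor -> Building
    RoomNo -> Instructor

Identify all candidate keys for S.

{CourseID}, {Credits, Office}

{CourseID} is a candidate key since {CourseID}⁺ = {Building, CourseID, Credits, Dept, Grade, Instructor, Office, RoomNo} covers every attribute.
{Credits, Office} is a candidate key since {Credits, Office}⁺ = {Building, CourseID, Credits, Dept, Grade, Instructor, Office, RoomNo} covers every attribute.
Any other superkey properly contains one of these, so there are no further candidate keys.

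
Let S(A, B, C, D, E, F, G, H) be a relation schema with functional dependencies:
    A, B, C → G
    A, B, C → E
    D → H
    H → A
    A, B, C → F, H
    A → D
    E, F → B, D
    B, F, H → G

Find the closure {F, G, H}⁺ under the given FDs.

{A, D, F, G, H}

Start with {F, G, H}.
H → A applies; add {A} → now {A, F, G, H}.
A → D applies; add {D} → now {A, D, F, G, H}.
No further FD applies.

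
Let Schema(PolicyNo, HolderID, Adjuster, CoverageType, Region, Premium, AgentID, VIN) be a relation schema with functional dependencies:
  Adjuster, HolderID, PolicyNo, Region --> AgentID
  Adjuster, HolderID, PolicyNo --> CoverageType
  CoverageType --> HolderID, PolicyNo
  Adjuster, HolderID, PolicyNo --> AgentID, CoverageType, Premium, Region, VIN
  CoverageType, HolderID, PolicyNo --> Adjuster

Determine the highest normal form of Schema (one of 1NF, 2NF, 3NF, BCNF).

BCNF

Candidate keys: {Adjuster, HolderID, PolicyNo}, {CoverageType}. Prime attributes: {Adjuster, CoverageType, HolderID, PolicyNo}.
Each dependency's left side is a superkey — BCNF holds.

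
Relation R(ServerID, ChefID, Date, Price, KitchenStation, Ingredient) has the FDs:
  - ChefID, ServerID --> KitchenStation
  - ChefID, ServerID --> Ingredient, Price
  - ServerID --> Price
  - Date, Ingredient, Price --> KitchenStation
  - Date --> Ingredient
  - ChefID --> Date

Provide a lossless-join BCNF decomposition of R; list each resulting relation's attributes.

Candidate key of the original relation: {ChefID, ServerID}.
Within {ChefID, Date, Ingredient, KitchenStation, Price, ServerID}: {ServerID}⁺ ∩ {ChefID, Date, Ingredient, KitchenStation, Price, ServerID} = {Price, ServerID}, not the whole set, so ServerID --> Price violates BCNF; decompose into {Price, ServerID} and {ChefID, Date, Ingredient, KitchenStation, ServerID}.
{Price, ServerID} has no BCNF violation.
Within {ChefID, Date, Ingredient, KitchenStation, ServerID}: {Date}⁺ ∩ {ChefID, Date, Ingredient, KitchenStation, ServerID} = {Date, Ingredient}, not the whole set, so Date --> Ingredient violates BCNF; decompose into {Date, Ingredient} and {ChefID, Date, KitchenStation, ServerID}.
{Date, Ingredient} has no BCNF violation.
Within {ChefID, Date, KitchenStation, ServerID}: {ChefID}⁺ ∩ {ChefID, Date, KitchenStation, ServerID} = {ChefID, Date}, not the whole set, so ChefID --> Date violates BCNF; decompose into {ChefID, Date} and {ChefID, KitchenStation, ServerID}.
{ChefID, Date} has no BCNF violation.
{ChefID, KitchenStation, ServerID} has no BCNF violation.

{ChefID, Date}; {ChefID, KitchenStation, ServerID}; {Date, Ingredient}; {Price, ServerID}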